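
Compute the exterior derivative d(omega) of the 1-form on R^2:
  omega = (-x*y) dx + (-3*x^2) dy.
d(omega) = (-5*x) dx ∧ dy

For a 1-form omega = sum_i f_i dx_i, the exterior derivative is
  d(omega) = sum_{i < j} (∂f_j/∂x_i - ∂f_i/∂x_j) dx_i ∧ dx_j.
  coefficient of dx ∧ dy: ∂f_2/∂x - ∂f_1/∂y = ∂(-3*x^2)/∂x - ∂(-x*y)/∂y = -5*x
Assembling: d(omega) = (-5*x) dx ∧ dy.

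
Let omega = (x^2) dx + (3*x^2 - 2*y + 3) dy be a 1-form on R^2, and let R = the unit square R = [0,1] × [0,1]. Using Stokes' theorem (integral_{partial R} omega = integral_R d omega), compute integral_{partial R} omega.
integral_(partial R) omega = 3

Stokes: integral_partial_R omega = integral_R d omega with d omega = (∂Q/∂x - ∂P/∂y) dx ∧ dy.
  ∂Q/∂x = 6*x
  ∂P/∂y = 0
  integrand = ∂Q/∂x - ∂P/∂y = 6*x.
Integrating over R: integral_0^1 integral_0^1 (6*x) dx dy = 3.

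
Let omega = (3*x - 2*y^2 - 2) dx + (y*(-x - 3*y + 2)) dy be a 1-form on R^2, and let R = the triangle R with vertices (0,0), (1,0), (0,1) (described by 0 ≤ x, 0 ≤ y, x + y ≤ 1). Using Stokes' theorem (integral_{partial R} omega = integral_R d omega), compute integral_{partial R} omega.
integral_(partial R) omega = 1/2

Stokes: integral_partial_R omega = integral_R d omega with d omega = (∂Q/∂x - ∂P/∂y) dx ∧ dy.
  ∂Q/∂x = -y
  ∂P/∂y = -4*y
  integrand = ∂Q/∂x - ∂P/∂y = 3*y.
Integrating over R: integral_0^1 integral_0^{1-x} (3*y) dy dx = 1/2.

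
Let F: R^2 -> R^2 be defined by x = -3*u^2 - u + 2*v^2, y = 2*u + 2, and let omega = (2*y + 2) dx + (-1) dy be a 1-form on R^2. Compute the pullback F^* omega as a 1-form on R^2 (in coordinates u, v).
F^* omega = (-24*u^2 - 40*u - 8) du + (8*v*(2*u + 3)) dv

Using F^*(f dg) = (f ∘ F) d(g ∘ F), substitute each coordinate x_i by F_i(u, v) in f_i, and replace dx_i by d F_i = (∂F_i/∂u) du + (∂F_i/∂v) dv.
  For the x component: f_1(F) = 4*u + 6; d F_1 = (-6*u - 1) du + (4*v) dv
  For the y component: f_2(F) = -1; d F_2 = (2) du + (0) dv
Combining and collecting du, dv coefficients:
  coeff of du: -24*u^2 - 40*u - 8
  coeff of dv: 8*v*(2*u + 3)
F^* omega = (-24*u^2 - 40*u - 8) du + (8*v*(2*u + 3)) dv.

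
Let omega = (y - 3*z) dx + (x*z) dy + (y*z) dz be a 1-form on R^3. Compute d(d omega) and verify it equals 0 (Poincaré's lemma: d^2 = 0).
d(d omega) = 0

Step 1: d omega = sum_{i<j} (∂f_j/∂x_i - ∂f_i/∂x_j) dx_i ∧ dx_j:
  coeff of dx ∧ dy: z - 1
  coeff of dx ∧ dz: 3
  coeff of dy ∧ dz: -x + z
Step 2: Apply d again to each 2-form coefficient. The only possible 3-form in R^3 is dx ∧ dy ∧ dz, with coefficient
  ∂(coeff of dy∧dz)/∂x - ∂(coeff of dx∧dz)/∂y + ∂(coeff of dx∧dy)/∂z
  = ∂/∂x (-x + z) - ∂/∂y (3) + ∂/∂z (z - 1).
Each of these terms simplifies to sums of mixed partials that cancel in pairs. The result is 0 (by equality of mixed partials for smooth functions — Schwarz / Clairaut).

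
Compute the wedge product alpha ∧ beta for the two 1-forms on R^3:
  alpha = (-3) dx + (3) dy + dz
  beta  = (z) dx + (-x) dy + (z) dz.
alpha ∧ beta = (3*x - 3*z) dx ∧ dy + (-4*z) dx ∧ dz + (x + 3*z) dy ∧ dz

Distribute the wedge, using dx_i ∧ dx_j = -dx_j ∧ dx_i and dx_i ∧ dx_i = 0. For each pair (i, j) with i < j, the coefficient of dx_i ∧ dx_j in alpha ∧ beta is (alpha_i * beta_j - alpha_j * beta_i). Collecting: alpha ∧ beta = (3*x - 3*z) dx ∧ dy + (-4*z) dx ∧ dz + (x + 3*z) dy ∧ dz.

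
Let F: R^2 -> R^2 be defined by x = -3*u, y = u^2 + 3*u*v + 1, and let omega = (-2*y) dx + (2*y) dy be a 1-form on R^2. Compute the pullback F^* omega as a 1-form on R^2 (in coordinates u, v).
F^* omega = (4*u^3 + 18*u^2*v + 6*u^2 + 18*u*v^2 + 18*u*v + 4*u + 6*v + 6) du + (6*u*(u^2 + 3*u*v + 1)) dv

Using F^*(f dg) = (f ∘ F) d(g ∘ F), substitute each coordinate x_i by F_i(u, v) in f_i, and replace dx_i by d F_i = (∂F_i/∂u) du + (∂F_i/∂v) dv.
  For the x component: f_1(F) = -2*u^2 - 6*u*v - 2; d F_1 = (-3) du + (0) dv
  For the y component: f_2(F) = 2*u^2 + 6*u*v + 2; d F_2 = (2*u + 3*v) du + (3*u) dv
Combining and collecting du, dv coefficients:
  coeff of du: 4*u^3 + 18*u^2*v + 6*u^2 + 18*u*v^2 + 18*u*v + 4*u + 6*v + 6
  coeff of dv: 6*u*(u^2 + 3*u*v + 1)
F^* omega = (4*u^3 + 18*u^2*v + 6*u^2 + 18*u*v^2 + 18*u*v + 4*u + 6*v + 6) du + (6*u*(u^2 + 3*u*v + 1)) dv.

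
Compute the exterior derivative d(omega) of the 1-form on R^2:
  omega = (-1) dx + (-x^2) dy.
d(omega) = (-2*x) dx ∧ dy

For a 1-form omega = sum_i f_i dx_i, the exterior derivative is
  d(omega) = sum_{i < j} (∂f_j/∂x_i - ∂f_i/∂x_j) dx_i ∧ dx_j.
  coefficient of dx ∧ dy: ∂f_2/∂x - ∂f_1/∂y = ∂(-x^2)/∂x - ∂(-1)/∂y = -2*x
Assembling: d(omega) = (-2*x) dx ∧ dy.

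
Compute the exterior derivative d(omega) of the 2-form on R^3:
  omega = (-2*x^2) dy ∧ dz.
d(omega) = (-4*x) dx ∧ dy ∧ dz

For a 2-form omega = sum_{i<j} g_{ij} dx_i ∧ dx_j, the exterior derivative is
  d(omega) = sum_{i<j} d(g_{ij}) ∧ dx_i ∧ dx_j = sum_{i<j, k} (∂g_{ij}/∂x_k) dx_k ∧ dx_i ∧ dx_j.
Expand each term, using dx_k ∧ dx_i ∧ dx_j = sgn(permutation) dx_{(a)} ∧ dx_{(b)} ∧ dx_{(c)} with (a < b < c) sorted:
  d(-2*x^2) includes (∂/∂x)(-2*x^2) dx = (-4*x) dx, which multiplied by dy ∧ dz gives (-4*x) dx ∧ dy ∧ dz
Collecting like 3-forms: d(omega) = (-4*x) dx ∧ dy ∧ dz.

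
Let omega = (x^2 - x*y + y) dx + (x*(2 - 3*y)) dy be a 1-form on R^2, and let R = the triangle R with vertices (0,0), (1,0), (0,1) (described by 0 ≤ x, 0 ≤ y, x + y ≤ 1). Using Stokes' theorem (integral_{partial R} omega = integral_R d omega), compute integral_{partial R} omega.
integral_(partial R) omega = 1/6

Stokes: integral_partial_R omega = integral_R d omega with d omega = (∂Q/∂x - ∂P/∂y) dx ∧ dy.
  ∂Q/∂x = 2 - 3*y
  ∂P/∂y = 1 - x
  integrand = ∂Q/∂x - ∂P/∂y = x - 3*y + 1.
Integrating over R: integral_0^1 integral_0^{1-x} (x - 3*y + 1) dy dx = 1/6.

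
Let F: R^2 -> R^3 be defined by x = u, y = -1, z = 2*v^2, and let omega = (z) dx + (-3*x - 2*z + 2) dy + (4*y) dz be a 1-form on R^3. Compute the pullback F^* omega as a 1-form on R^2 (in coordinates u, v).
F^* omega = (2*v^2) du + (-16*v) dv

Using F^*(f dg) = (f ∘ F) d(g ∘ F), substitute each coordinate x_i by F_i(u, v) in f_i, and replace dx_i by d F_i = (∂F_i/∂u) du + (∂F_i/∂v) dv.
  For the x component: f_1(F) = 2*v^2; d F_1 = (1) du + (0) dv
  For the y component: f_2(F) = -3*u - 4*v^2 + 2; d F_2 = (0) du + (0) dv
  For the z component: f_3(F) = -4; d F_3 = (0) du + (4*v) dv
Combining and collecting du, dv coefficients:
  coeff of du: 2*v^2
  coeff of dv: -16*v
F^* omega = (2*v^2) du + (-16*v) dv.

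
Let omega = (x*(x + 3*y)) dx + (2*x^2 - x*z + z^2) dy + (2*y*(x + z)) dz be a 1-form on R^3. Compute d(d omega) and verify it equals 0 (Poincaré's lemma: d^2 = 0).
d(d omega) = 0

Step 1: d omega = sum_{i<j} (∂f_j/∂x_i - ∂f_i/∂x_j) dx_i ∧ dx_j:
  coeff of dx ∧ dy: x - z
  coeff of dx ∧ dz: 2*y
  coeff of dy ∧ dz: 3*x
Step 2: Apply d again to each 2-form coefficient. The only possible 3-form in R^3 is dx ∧ dy ∧ dz, with coefficient
  ∂(coeff of dy∧dz)/∂x - ∂(coeff of dx∧dz)/∂y + ∂(coeff of dx∧dy)/∂z
  = ∂/∂x (3*x) - ∂/∂y (2*y) + ∂/∂z (x - z).
Each of these terms simplifies to sums of mixed partials that cancel in pairs. The result is 0 (by equality of mixed partials for smooth functions — Schwarz / Clairaut).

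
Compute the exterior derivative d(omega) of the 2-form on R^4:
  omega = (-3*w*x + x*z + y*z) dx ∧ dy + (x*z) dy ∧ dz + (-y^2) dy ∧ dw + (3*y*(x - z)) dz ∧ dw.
d(omega) = (x + y + z) dx ∧ dy ∧ dz + (-3*x) dx ∧ dy ∧ dw + (3*y) dx ∧ dz ∧ dw + (3*x - 3*z) dy ∧ dz ∧ dw

For a 2-form omega = sum_{i<j} g_{ij} dx_i ∧ dx_j, the exterior derivative is
  d(omega) = sum_{i<j} d(g_{ij}) ∧ dx_i ∧ dx_j = sum_{i<j, k} (∂g_{ij}/∂x_k) dx_k ∧ dx_i ∧ dx_j.
Expand each term, using dx_k ∧ dx_i ∧ dx_j = sgn(permutation) dx_{(a)} ∧ dx_{(b)} ∧ dx_{(c)} with (a < b < c) sorted:
  d(-3*w*x + x*z + y*z) includes (∂/∂z)(-3*w*x + x*z + y*z) dz = (x + y) dz, which multiplied by dx ∧ dy gives (x + y) dx ∧ dy ∧ dz
  d(-3*w*x + x*z + y*z) includes (∂/∂w)(-3*w*x + x*z + y*z) dw = (-3*x) dw, which multiplied by dx ∧ dy gives (-3*x) dx ∧ dy ∧ dw
  d(x*z) includes (∂/∂x)(x*z) dx = (z) dx, which multiplied by dy ∧ dz gives (z) dx ∧ dy ∧ dz
  d(3*y*(x - z)) includes (∂/∂x)(3*y*(x - z)) dx = (3*y) dx, which multiplied by dz ∧ dw gives (3*y) dx ∧ dz ∧ dw
  d(3*y*(x - z)) includes (∂/∂y)(3*y*(x - z)) dy = (3*x - 3*z) dy, which multiplied by dz ∧ dw gives (3*x - 3*z) dy ∧ dz ∧ dw
Collecting like 3-forms: d(omega) = (x + y + z) dx ∧ dy ∧ dz + (-3*x) dx ∧ dy ∧ dw + (3*y) dx ∧ dz ∧ dw + (3*x - 3*z) dy ∧ dz ∧ dw.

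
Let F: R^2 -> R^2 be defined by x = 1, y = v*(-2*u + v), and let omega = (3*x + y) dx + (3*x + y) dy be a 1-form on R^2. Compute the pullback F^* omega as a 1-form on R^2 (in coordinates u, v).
F^* omega = (2*v*(2*u*v - v^2 - 3)) du + (4*u^2*v - 6*u*v^2 - 6*u + 2*v^3 + 6*v) dv

Using F^*(f dg) = (f ∘ F) d(g ∘ F), substitute each coordinate x_i by F_i(u, v) in f_i, and replace dx_i by d F_i = (∂F_i/∂u) du + (∂F_i/∂v) dv.
  For the x component: f_1(F) = -2*u*v + v^2 + 3; d F_1 = (0) du + (0) dv
  For the y component: f_2(F) = -2*u*v + v^2 + 3; d F_2 = (-2*v) du + (-2*u + 2*v) dv
Combining and collecting du, dv coefficients:
  coeff of du: 2*v*(2*u*v - v^2 - 3)
  coeff of dv: 4*u^2*v - 6*u*v^2 - 6*u + 2*v^3 + 6*v
F^* omega = (2*v*(2*u*v - v^2 - 3)) du + (4*u^2*v - 6*u*v^2 - 6*u + 2*v^3 + 6*v) dv.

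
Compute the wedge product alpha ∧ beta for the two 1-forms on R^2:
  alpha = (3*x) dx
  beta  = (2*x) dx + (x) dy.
alpha ∧ beta = (3*x^2) dx ∧ dy

Distribute the wedge, using dx_i ∧ dx_j = -dx_j ∧ dx_i and dx_i ∧ dx_i = 0. For each pair (i, j) with i < j, the coefficient of dx_i ∧ dx_j in alpha ∧ beta is (alpha_i * beta_j - alpha_j * beta_i). Collecting: alpha ∧ beta = (3*x^2) dx ∧ dy.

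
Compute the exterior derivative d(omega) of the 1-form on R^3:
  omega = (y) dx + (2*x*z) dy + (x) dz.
d(omega) = (2*z - 1) dx ∧ dy + (1) dx ∧ dz + (-2*x) dy ∧ dz

For a 1-form omega = sum_i f_i dx_i, the exterior derivative is
  d(omega) = sum_{i < j} (∂f_j/∂x_i - ∂f_i/∂x_j) dx_i ∧ dx_j.
  coefficient of dx ∧ dy: ∂f_2/∂x - ∂f_1/∂y = ∂(2*x*z)/∂x - ∂(y)/∂y = 2*z - 1
  coefficient of dx ∧ dz: ∂f_3/∂x - ∂f_1/∂z = ∂(x)/∂x - ∂(y)/∂z = 1
  coefficient of dy ∧ dz: ∂f_3/∂y - ∂f_2/∂z = ∂(x)/∂y - ∂(2*x*z)/∂z = -2*x
Assembling: d(omega) = (2*z - 1) dx ∧ dy + (1) dx ∧ dz + (-2*x) dy ∧ dz.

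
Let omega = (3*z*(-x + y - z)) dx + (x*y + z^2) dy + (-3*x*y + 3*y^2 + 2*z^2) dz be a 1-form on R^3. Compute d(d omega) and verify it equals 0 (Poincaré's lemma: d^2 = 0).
d(d omega) = 0

Step 1: d omega = sum_{i<j} (∂f_j/∂x_i - ∂f_i/∂x_j) dx_i ∧ dx_j:
  coeff of dx ∧ dy: y - 3*z
  coeff of dx ∧ dz: 3*x - 6*y + 6*z
  coeff of dy ∧ dz: -3*x + 6*y - 2*z
Step 2: Apply d again to each 2-form coefficient. The only possible 3-form in R^3 is dx ∧ dy ∧ dz, with coefficient
  ∂(coeff of dy∧dz)/∂x - ∂(coeff of dx∧dz)/∂y + ∂(coeff of dx∧dy)/∂z
  = ∂/∂x (-3*x + 6*y - 2*z) - ∂/∂y (3*x - 6*y + 6*z) + ∂/∂z (y - 3*z).
Each of these terms simplifies to sums of mixed partials that cancel in pairs. The result is 0 (by equality of mixed partials for smooth functions — Schwarz / Clairaut).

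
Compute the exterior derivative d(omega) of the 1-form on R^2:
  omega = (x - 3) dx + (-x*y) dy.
d(omega) = (-y) dx ∧ dy

For a 1-form omega = sum_i f_i dx_i, the exterior derivative is
  d(omega) = sum_{i < j} (∂f_j/∂x_i - ∂f_i/∂x_j) dx_i ∧ dx_j.
  coefficient of dx ∧ dy: ∂f_2/∂x - ∂f_1/∂y = ∂(-x*y)/∂x - ∂(x - 3)/∂y = -y
Assembling: d(omega) = (-y) dx ∧ dy.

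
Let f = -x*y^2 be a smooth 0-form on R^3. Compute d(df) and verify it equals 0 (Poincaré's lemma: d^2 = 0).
d(df) = 0

Step 1: df = sum_i (∂f/∂x_i) dx_i = (-y^2) dx + (-2*x*y) dy + (0) dz.
Step 2: Apply d again. Using the 1-form formula, the coefficient of dx ∧ dy in d(df) is ∂^2 f/∂x ∂y - ∂^2 f/∂y ∂x = (-2*y) - (-2*y) = 0 (equality of mixed partials for smooth f).
Similarly for dx ∧ dz and dy ∧ dz — all coefficients vanish. So d(df) = 0.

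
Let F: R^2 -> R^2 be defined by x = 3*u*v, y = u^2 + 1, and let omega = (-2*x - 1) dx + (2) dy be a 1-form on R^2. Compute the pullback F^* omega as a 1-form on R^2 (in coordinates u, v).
F^* omega = (-18*u*v^2 + 4*u - 3*v) du + (3*u*(-6*u*v - 1)) dv

Using F^*(f dg) = (f ∘ F) d(g ∘ F), substitute each coordinate x_i by F_i(u, v) in f_i, and replace dx_i by d F_i = (∂F_i/∂u) du + (∂F_i/∂v) dv.
  For the x component: f_1(F) = -6*u*v - 1; d F_1 = (3*v) du + (3*u) dv
  For the y component: f_2(F) = 2; d F_2 = (2*u) du + (0) dv
Combining and collecting du, dv coefficients:
  coeff of du: -18*u*v^2 + 4*u - 3*v
  coeff of dv: 3*u*(-6*u*v - 1)
F^* omega = (-18*u*v^2 + 4*u - 3*v) du + (3*u*(-6*u*v - 1)) dv.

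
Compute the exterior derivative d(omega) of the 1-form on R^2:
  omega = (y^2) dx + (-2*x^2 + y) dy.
d(omega) = (-4*x - 2*y) dx ∧ dy

For a 1-form omega = sum_i f_i dx_i, the exterior derivative is
  d(omega) = sum_{i < j} (∂f_j/∂x_i - ∂f_i/∂x_j) dx_i ∧ dx_j.
  coefficient of dx ∧ dy: ∂f_2/∂x - ∂f_1/∂y = ∂(-2*x^2 + y)/∂x - ∂(y^2)/∂y = -4*x - 2*y
Assembling: d(omega) = (-4*x - 2*y) dx ∧ dy.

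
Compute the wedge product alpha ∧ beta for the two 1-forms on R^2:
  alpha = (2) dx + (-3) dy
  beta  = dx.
alpha ∧ beta = (3) dx ∧ dy

Distribute the wedge, using dx_i ∧ dx_j = -dx_j ∧ dx_i and dx_i ∧ dx_i = 0. For each pair (i, j) with i < j, the coefficient of dx_i ∧ dx_j in alpha ∧ beta is (alpha_i * beta_j - alpha_j * beta_i). Collecting: alpha ∧ beta = (3) dx ∧ dy.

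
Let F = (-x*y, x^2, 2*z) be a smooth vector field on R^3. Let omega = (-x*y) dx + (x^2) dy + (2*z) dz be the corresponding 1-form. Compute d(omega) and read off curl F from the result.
d(omega) = (0) dy ∧ dz + (0) dz ∧ dx + (3*x) dx ∧ dy; curl F = (0, 0, 3*x)

d omega = sum_{i<j} (∂f_j/∂x_i - ∂f_i/∂x_j) dx_i ∧ dx_j. Under the identification (dy ∧ dz, dz ∧ dx, dx ∧ dy) ↔ (e_x, e_y, e_z), the coefficients are exactly the components of curl F. Compute:
  ∂R/∂y - ∂Q/∂z = (0) - (0) = 0
  ∂P/∂z - ∂R/∂x = (0) - (0) = 0
  ∂Q/∂x - ∂P/∂y = (2*x) - (-x) = 3*x.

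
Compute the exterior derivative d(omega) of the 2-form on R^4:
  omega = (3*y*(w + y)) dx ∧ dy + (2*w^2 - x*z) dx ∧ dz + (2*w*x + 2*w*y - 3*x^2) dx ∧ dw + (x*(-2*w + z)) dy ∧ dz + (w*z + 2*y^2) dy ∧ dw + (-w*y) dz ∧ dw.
d(omega) = (-2*w + 3*y) dx ∧ dy ∧ dw + (4*w) dx ∧ dz ∧ dw + (-2*w + z) dx ∧ dy ∧ dz + (-2*w - 2*x) dy ∧ dz ∧ dw

For a 2-form omega = sum_{i<j} g_{ij} dx_i ∧ dx_j, the exterior derivative is
  d(omega) = sum_{i<j} d(g_{ij}) ∧ dx_i ∧ dx_j = sum_{i<j, k} (∂g_{ij}/∂x_k) dx_k ∧ dx_i ∧ dx_j.
Expand each term, using dx_k ∧ dx_i ∧ dx_j = sgn(permutation) dx_{(a)} ∧ dx_{(b)} ∧ dx_{(c)} with (a < b < c) sorted:
  d(3*y*(w + y)) includes (∂/∂w)(3*y*(w + y)) dw = (3*y) dw, which multiplied by dx ∧ dy gives (3*y) dx ∧ dy ∧ dw
  d(2*w^2 - x*z) includes (∂/∂w)(2*w^2 - x*z) dw = (4*w) dw, which multiplied by dx ∧ dz gives (4*w) dx ∧ dz ∧ dw
  d(2*w*x + 2*w*y - 3*x^2) includes (∂/∂y)(2*w*x + 2*w*y - 3*x^2) dy = (2*w) dy, which multiplied by dx ∧ dw gives (-2*w) dx ∧ dy ∧ dw
  d(x*(-2*w + z)) includes (∂/∂x)(x*(-2*w + z)) dx = (-2*w + z) dx, which multiplied by dy ∧ dz gives (-2*w + z) dx ∧ dy ∧ dz
  d(x*(-2*w + z)) includes (∂/∂w)(x*(-2*w + z)) dw = (-2*x) dw, which multiplied by dy ∧ dz gives (-2*x) dy ∧ dz ∧ dw
  d(w*z + 2*y^2) includes (∂/∂z)(w*z + 2*y^2) dz = (w) dz, which multiplied by dy ∧ dw gives (-w) dy ∧ dz ∧ dw
  d(-w*y) includes (∂/∂y)(-w*y) dy = (-w) dy, which multiplied by dz ∧ dw gives (-w) dy ∧ dz ∧ dw
Collecting like 3-forms: d(omega) = (-2*w + 3*y) dx ∧ dy ∧ dw + (4*w) dx ∧ dz ∧ dw + (-2*w + z) dx ∧ dy ∧ dz + (-2*w - 2*x) dy ∧ dz ∧ dw.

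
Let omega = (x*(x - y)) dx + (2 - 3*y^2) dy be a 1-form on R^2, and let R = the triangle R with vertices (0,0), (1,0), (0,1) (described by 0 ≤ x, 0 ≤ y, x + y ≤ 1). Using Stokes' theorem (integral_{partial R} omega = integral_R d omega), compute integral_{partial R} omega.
integral_(partial R) omega = 1/6

Stokes: integral_partial_R omega = integral_R d omega with d omega = (∂Q/∂x - ∂P/∂y) dx ∧ dy.
  ∂Q/∂x = 0
  ∂P/∂y = -x
  integrand = ∂Q/∂x - ∂P/∂y = x.
Integrating over R: integral_0^1 integral_0^{1-x} (x) dy dx = 1/6.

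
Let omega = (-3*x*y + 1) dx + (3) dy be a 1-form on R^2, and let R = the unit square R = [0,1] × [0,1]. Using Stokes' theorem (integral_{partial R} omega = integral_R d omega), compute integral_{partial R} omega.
integral_(partial R) omega = 3/2

Stokes: integral_partial_R omega = integral_R d omega with d omega = (∂Q/∂x - ∂P/∂y) dx ∧ dy.
  ∂Q/∂x = 0
  ∂P/∂y = -3*x
  integrand = ∂Q/∂x - ∂P/∂y = 3*x.
Integrating over R: integral_0^1 integral_0^1 (3*x) dx dy = 3/2.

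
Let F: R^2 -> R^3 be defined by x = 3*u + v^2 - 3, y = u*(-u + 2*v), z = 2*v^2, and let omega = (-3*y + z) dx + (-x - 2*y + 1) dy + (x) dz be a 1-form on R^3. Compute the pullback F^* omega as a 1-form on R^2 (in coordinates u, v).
F^* omega = (-4*u^3 + 12*u^2*v + 15*u^2 - 6*u*v^2 - 24*u*v - 8*u - 2*v^3 + 6*v^2 + 8*v) du + (4*u^3 - 2*u^2*v - 6*u^2 - 14*u*v^2 + 12*u*v + 8*u + 8*v^3 - 12*v) dv

Using F^*(f dg) = (f ∘ F) d(g ∘ F), substitute each coordinate x_i by F_i(u, v) in f_i, and replace dx_i by d F_i = (∂F_i/∂u) du + (∂F_i/∂v) dv.
  For the x component: f_1(F) = 3*u^2 - 6*u*v + 2*v^2; d F_1 = (3) du + (2*v) dv
  For the y component: f_2(F) = 2*u^2 - 4*u*v - 3*u - v^2 + 4; d F_2 = (-2*u + 2*v) du + (2*u) dv
  For the z component: f_3(F) = 3*u + v^2 - 3; d F_3 = (0) du + (4*v) dv
Combining and collecting du, dv coefficients:
  coeff of du: -4*u^3 + 12*u^2*v + 15*u^2 - 6*u*v^2 - 24*u*v - 8*u - 2*v^3 + 6*v^2 + 8*v
  coeff of dv: 4*u^3 - 2*u^2*v - 6*u^2 - 14*u*v^2 + 12*u*v + 8*u + 8*v^3 - 12*v
F^* omega = (-4*u^3 + 12*u^2*v + 15*u^2 - 6*u*v^2 - 24*u*v - 8*u - 2*v^3 + 6*v^2 + 8*v) du + (4*u^3 - 2*u^2*v - 6*u^2 - 14*u*v^2 + 12*u*v + 8*u + 8*v^3 - 12*v) dv.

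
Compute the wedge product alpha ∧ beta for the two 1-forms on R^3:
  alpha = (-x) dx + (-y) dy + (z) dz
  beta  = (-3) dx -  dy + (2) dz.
alpha ∧ beta = (x - 3*y) dx ∧ dy + (-2*x + 3*z) dx ∧ dz + (-2*y + z) dy ∧ dz

Distribute the wedge, using dx_i ∧ dx_j = -dx_j ∧ dx_i and dx_i ∧ dx_i = 0. For each pair (i, j) with i < j, the coefficient of dx_i ∧ dx_j in alpha ∧ beta is (alpha_i * beta_j - alpha_j * beta_i). Collecting: alpha ∧ beta = (x - 3*y) dx ∧ dy + (-2*x + 3*z) dx ∧ dz + (-2*y + z) dy ∧ dz.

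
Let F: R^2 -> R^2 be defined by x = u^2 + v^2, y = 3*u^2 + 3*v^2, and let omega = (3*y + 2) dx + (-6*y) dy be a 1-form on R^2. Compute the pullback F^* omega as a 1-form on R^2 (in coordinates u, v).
F^* omega = (2*u*(-45*u^2 - 45*v^2 + 2)) du + (2*v*(-45*u^2 - 45*v^2 + 2)) dv

Using F^*(f dg) = (f ∘ F) d(g ∘ F), substitute each coordinate x_i by F_i(u, v) in f_i, and replace dx_i by d F_i = (∂F_i/∂u) du + (∂F_i/∂v) dv.
  For the x component: f_1(F) = 9*u^2 + 9*v^2 + 2; d F_1 = (2*u) du + (2*v) dv
  For the y component: f_2(F) = -18*u^2 - 18*v^2; d F_2 = (6*u) du + (6*v) dv
Combining and collecting du, dv coefficients:
  coeff of du: 2*u*(-45*u^2 - 45*v^2 + 2)
  coeff of dv: 2*v*(-45*u^2 - 45*v^2 + 2)
F^* omega = (2*u*(-45*u^2 - 45*v^2 + 2)) du + (2*v*(-45*u^2 - 45*v^2 + 2)) dv.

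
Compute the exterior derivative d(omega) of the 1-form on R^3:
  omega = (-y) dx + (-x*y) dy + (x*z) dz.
d(omega) = (1 - y) dx ∧ dy + (z) dx ∧ dz

For a 1-form omega = sum_i f_i dx_i, the exterior derivative is
  d(omega) = sum_{i < j} (∂f_j/∂x_i - ∂f_i/∂x_j) dx_i ∧ dx_j.
  coefficient of dx ∧ dy: ∂f_2/∂x - ∂f_1/∂y = ∂(-x*y)/∂x - ∂(-y)/∂y = 1 - y
  coefficient of dx ∧ dz: ∂f_3/∂x - ∂f_1/∂z = ∂(x*z)/∂x - ∂(-y)/∂z = z
Assembling: d(omega) = (1 - y) dx ∧ dy + (z) dx ∧ dz.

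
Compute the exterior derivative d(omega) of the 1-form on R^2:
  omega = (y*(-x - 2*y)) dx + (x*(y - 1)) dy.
d(omega) = (x + 5*y - 1) dx ∧ dy

For a 1-form omega = sum_i f_i dx_i, the exterior derivative is
  d(omega) = sum_{i < j} (∂f_j/∂x_i - ∂f_i/∂x_j) dx_i ∧ dx_j.
  coefficient of dx ∧ dy: ∂f_2/∂x - ∂f_1/∂y = ∂(x*(y - 1))/∂x - ∂(y*(-x - 2*y))/∂y = x + 5*y - 1
Assembling: d(omega) = (x + 5*y - 1) dx ∧ dy.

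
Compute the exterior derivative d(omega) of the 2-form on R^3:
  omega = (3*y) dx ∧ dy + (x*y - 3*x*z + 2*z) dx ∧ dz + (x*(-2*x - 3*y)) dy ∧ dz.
d(omega) = (-5*x - 3*y) dx ∧ dy ∧ dz

For a 2-form omega = sum_{i<j} g_{ij} dx_i ∧ dx_j, the exterior derivative is
  d(omega) = sum_{i<j} d(g_{ij}) ∧ dx_i ∧ dx_j = sum_{i<j, k} (∂g_{ij}/∂x_k) dx_k ∧ dx_i ∧ dx_j.
Expand each term, using dx_k ∧ dx_i ∧ dx_j = sgn(permutation) dx_{(a)} ∧ dx_{(b)} ∧ dx_{(c)} with (a < b < c) sorted:
  d(x*y - 3*x*z + 2*z) includes (∂/∂y)(x*y - 3*x*z + 2*z) dy = (x) dy, which multiplied by dx ∧ dz gives (-x) dx ∧ dy ∧ dz
  d(x*(-2*x - 3*y)) includes (∂/∂x)(x*(-2*x - 3*y)) dx = (-4*x - 3*y) dx, which multiplied by dy ∧ dz gives (-4*x - 3*y) dx ∧ dy ∧ dz
Collecting like 3-forms: d(omega) = (-5*x - 3*y) dx ∧ dy ∧ dz.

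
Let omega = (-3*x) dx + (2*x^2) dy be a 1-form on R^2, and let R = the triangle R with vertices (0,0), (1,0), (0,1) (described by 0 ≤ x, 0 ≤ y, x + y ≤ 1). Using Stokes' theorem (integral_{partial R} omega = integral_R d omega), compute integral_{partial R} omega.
integral_(partial R) omega = 2/3

Stokes: integral_partial_R omega = integral_R d omega with d omega = (∂Q/∂x - ∂P/∂y) dx ∧ dy.
  ∂Q/∂x = 4*x
  ∂P/∂y = 0
  integrand = ∂Q/∂x - ∂P/∂y = 4*x.
Integrating over R: integral_0^1 integral_0^{1-x} (4*x) dy dx = 2/3.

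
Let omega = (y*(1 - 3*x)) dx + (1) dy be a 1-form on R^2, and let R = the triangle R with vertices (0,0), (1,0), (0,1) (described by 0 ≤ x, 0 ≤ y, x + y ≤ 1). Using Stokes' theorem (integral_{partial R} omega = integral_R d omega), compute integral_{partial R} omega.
integral_(partial R) omega = 0

Stokes: integral_partial_R omega = integral_R d omega with d omega = (∂Q/∂x - ∂P/∂y) dx ∧ dy.
  ∂Q/∂x = 0
  ∂P/∂y = 1 - 3*x
  integrand = ∂Q/∂x - ∂P/∂y = 3*x - 1.
Integrating over R: integral_0^1 integral_0^{1-x} (3*x - 1) dy dx = 0.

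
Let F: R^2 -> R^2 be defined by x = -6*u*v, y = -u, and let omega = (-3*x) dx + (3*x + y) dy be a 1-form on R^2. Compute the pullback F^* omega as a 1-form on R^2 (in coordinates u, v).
F^* omega = (u*(-108*v^2 + 18*v + 1)) du + (-108*u^2*v) dv

Using F^*(f dg) = (f ∘ F) d(g ∘ F), substitute each coordinate x_i by F_i(u, v) in f_i, and replace dx_i by d F_i = (∂F_i/∂u) du + (∂F_i/∂v) dv.
  For the x component: f_1(F) = 18*u*v; d F_1 = (-6*v) du + (-6*u) dv
  For the y component: f_2(F) = u*(-18*v - 1); d F_2 = (-1) du + (0) dv
Combining and collecting du, dv coefficients:
  coeff of du: u*(-108*v^2 + 18*v + 1)
  coeff of dv: -108*u^2*v
F^* omega = (u*(-108*v^2 + 18*v + 1)) du + (-108*u^2*v) dv.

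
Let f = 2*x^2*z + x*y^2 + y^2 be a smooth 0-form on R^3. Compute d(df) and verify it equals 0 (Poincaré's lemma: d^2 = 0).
d(df) = 0

Step 1: df = sum_i (∂f/∂x_i) dx_i = (4*x*z + y^2) dx + (2*y*(x + 1)) dy + (2*x^2) dz.
Step 2: Apply d again. Using the 1-form formula, the coefficient of dx ∧ dy in d(df) is ∂^2 f/∂x ∂y - ∂^2 f/∂y ∂x = (2*y) - (2*y) = 0 (equality of mixed partials for smooth f).
Similarly for dx ∧ dz and dy ∧ dz — all coefficients vanish. So d(df) = 0.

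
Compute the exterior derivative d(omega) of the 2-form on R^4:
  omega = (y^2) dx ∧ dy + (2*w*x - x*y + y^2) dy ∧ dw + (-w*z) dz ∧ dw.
d(omega) = (2*w - y) dx ∧ dy ∧ dw

For a 2-form omega = sum_{i<j} g_{ij} dx_i ∧ dx_j, the exterior derivative is
  d(omega) = sum_{i<j} d(g_{ij}) ∧ dx_i ∧ dx_j = sum_{i<j, k} (∂g_{ij}/∂x_k) dx_k ∧ dx_i ∧ dx_j.
Expand each term, using dx_k ∧ dx_i ∧ dx_j = sgn(permutation) dx_{(a)} ∧ dx_{(b)} ∧ dx_{(c)} with (a < b < c) sorted:
  d(2*w*x - x*y + y^2) includes (∂/∂x)(2*w*x - x*y + y^2) dx = (2*w - y) dx, which multiplied by dy ∧ dw gives (2*w - y) dx ∧ dy ∧ dw
Collecting like 3-forms: d(omega) = (2*w - y) dx ∧ dy ∧ dw.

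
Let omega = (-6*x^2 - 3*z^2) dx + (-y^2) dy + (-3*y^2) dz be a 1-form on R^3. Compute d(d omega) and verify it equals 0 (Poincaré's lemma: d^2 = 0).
d(d omega) = 0

Step 1: d omega = sum_{i<j} (∂f_j/∂x_i - ∂f_i/∂x_j) dx_i ∧ dx_j:
  coeff of dx ∧ dy: 0
  coeff of dx ∧ dz: 6*z
  coeff of dy ∧ dz: -6*y
Step 2: Apply d again to each 2-form coefficient. The only possible 3-form in R^3 is dx ∧ dy ∧ dz, with coefficient
  ∂(coeff of dy∧dz)/∂x - ∂(coeff of dx∧dz)/∂y + ∂(coeff of dx∧dy)/∂z
  = ∂/∂x (-6*y) - ∂/∂y (6*z) + ∂/∂z (0).
Each of these terms simplifies to sums of mixed partials that cancel in pairs. The result is 0 (by equality of mixed partials for smooth functions — Schwarz / Clairaut).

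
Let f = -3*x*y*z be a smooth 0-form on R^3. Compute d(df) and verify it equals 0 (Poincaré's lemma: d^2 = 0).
d(df) = 0

Step 1: df = sum_i (∂f/∂x_i) dx_i = (-3*y*z) dx + (-3*x*z) dy + (-3*x*y) dz.
Step 2: Apply d again. Using the 1-form formula, the coefficient of dx ∧ dy in d(df) is ∂^2 f/∂x ∂y - ∂^2 f/∂y ∂x = (-3*z) - (-3*z) = 0 (equality of mixed partials for smooth f).
Similarly for dx ∧ dz and dy ∧ dz — all coefficients vanish. So d(df) = 0.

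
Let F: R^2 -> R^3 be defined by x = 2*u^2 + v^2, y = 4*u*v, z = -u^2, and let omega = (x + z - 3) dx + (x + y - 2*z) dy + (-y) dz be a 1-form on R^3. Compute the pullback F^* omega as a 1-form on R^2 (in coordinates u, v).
F^* omega = (4*u^3 + 24*u^2*v + 20*u*v^2 - 12*u + 4*v^3) du + (16*u^3 + 18*u^2*v + 4*u*v^2 + 2*v^3 - 6*v) dv

Using F^*(f dg) = (f ∘ F) d(g ∘ F), substitute each coordinate x_i by F_i(u, v) in f_i, and replace dx_i by d F_i = (∂F_i/∂u) du + (∂F_i/∂v) dv.
  For the x component: f_1(F) = u^2 + v^2 - 3; d F_1 = (4*u) du + (2*v) dv
  For the y component: f_2(F) = 4*u^2 + 4*u*v + v^2; d F_2 = (4*v) du + (4*u) dv
  For the z component: f_3(F) = -4*u*v; d F_3 = (-2*u) du + (0) dv
Combining and collecting du, dv coefficients:
  coeff of du: 4*u^3 + 24*u^2*v + 20*u*v^2 - 12*u + 4*v^3
  coeff of dv: 16*u^3 + 18*u^2*v + 4*u*v^2 + 2*v^3 - 6*v
F^* omega = (4*u^3 + 24*u^2*v + 20*u*v^2 - 12*u + 4*v^3) du + (16*u^3 + 18*u^2*v + 4*u*v^2 + 2*v^3 - 6*v) dv.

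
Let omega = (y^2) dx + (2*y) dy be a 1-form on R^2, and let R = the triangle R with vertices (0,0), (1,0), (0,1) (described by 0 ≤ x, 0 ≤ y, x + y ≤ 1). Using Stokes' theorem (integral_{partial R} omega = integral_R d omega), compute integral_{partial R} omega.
integral_(partial R) omega = -1/3

Stokes: integral_partial_R omega = integral_R d omega with d omega = (∂Q/∂x - ∂P/∂y) dx ∧ dy.
  ∂Q/∂x = 0
  ∂P/∂y = 2*y
  integrand = ∂Q/∂x - ∂P/∂y = -2*y.
Integrating over R: integral_0^1 integral_0^{1-x} (-2*y) dy dx = -1/3.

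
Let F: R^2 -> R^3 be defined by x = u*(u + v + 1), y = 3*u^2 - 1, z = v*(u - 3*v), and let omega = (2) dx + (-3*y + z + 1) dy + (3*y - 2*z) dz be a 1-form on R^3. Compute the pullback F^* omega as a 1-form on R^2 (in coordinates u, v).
F^* omega = (-54*u^3 + 15*u^2*v - 20*u*v^2 + 28*u + 6*v^3 - v + 2) du + (9*u^3 - 56*u^2*v + 18*u*v^2 - u - 36*v^3 + 18*v) dv

Using F^*(f dg) = (f ∘ F) d(g ∘ F), substitute each coordinate x_i by F_i(u, v) in f_i, and replace dx_i by d F_i = (∂F_i/∂u) du + (∂F_i/∂v) dv.
  For the x component: f_1(F) = 2; d F_1 = (2*u + v + 1) du + (u) dv
  For the y component: f_2(F) = -9*u^2 + u*v - 3*v^2 + 4; d F_2 = (6*u) du + (0) dv
  For the z component: f_3(F) = 9*u^2 - 2*u*v + 6*v^2 - 3; d F_3 = (v) du + (u - 6*v) dv
Combining and collecting du, dv coefficients:
  coeff of du: -54*u^3 + 15*u^2*v - 20*u*v^2 + 28*u + 6*v^3 - v + 2
  coeff of dv: 9*u^3 - 56*u^2*v + 18*u*v^2 - u - 36*v^3 + 18*v
F^* omega = (-54*u^3 + 15*u^2*v - 20*u*v^2 + 28*u + 6*v^3 - v + 2) du + (9*u^3 - 56*u^2*v + 18*u*v^2 - u - 36*v^3 + 18*v) dv.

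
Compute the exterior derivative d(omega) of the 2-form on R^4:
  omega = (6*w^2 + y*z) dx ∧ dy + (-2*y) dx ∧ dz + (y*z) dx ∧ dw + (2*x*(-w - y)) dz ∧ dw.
d(omega) = (y + 2) dx ∧ dy ∧ dz + (12*w - z) dx ∧ dy ∧ dw + (-2*w - 3*y) dx ∧ dz ∧ dw + (-2*x) dy ∧ dz ∧ dw

For a 2-form omega = sum_{i<j} g_{ij} dx_i ∧ dx_j, the exterior derivative is
  d(omega) = sum_{i<j} d(g_{ij}) ∧ dx_i ∧ dx_j = sum_{i<j, k} (∂g_{ij}/∂x_k) dx_k ∧ dx_i ∧ dx_j.
Expand each term, using dx_k ∧ dx_i ∧ dx_j = sgn(permutation) dx_{(a)} ∧ dx_{(b)} ∧ dx_{(c)} with (a < b < c) sorted:
  d(6*w^2 + y*z) includes (∂/∂z)(6*w^2 + y*z) dz = (y) dz, which multiplied by dx ∧ dy gives (y) dx ∧ dy ∧ dz
  d(6*w^2 + y*z) includes (∂/∂w)(6*w^2 + y*z) dw = (12*w) dw, which multiplied by dx ∧ dy gives (12*w) dx ∧ dy ∧ dw
  d(-2*y) includes (∂/∂y)(-2*y) dy = (-2) dy, which multiplied by dx ∧ dz gives (2) dx ∧ dy ∧ dz
  d(y*z) includes (∂/∂y)(y*z) dy = (z) dy, which multiplied by dx ∧ dw gives (-z) dx ∧ dy ∧ dw
  d(y*z) includes (∂/∂z)(y*z) dz = (y) dz, which multiplied by dx ∧ dw gives (-y) dx ∧ dz ∧ dw
  d(2*x*(-w - y)) includes (∂/∂x)(2*x*(-w - y)) dx = (-2*w - 2*y) dx, which multiplied by dz ∧ dw gives (-2*w - 2*y) dx ∧ dz ∧ dw
  d(2*x*(-w - y)) includes (∂/∂y)(2*x*(-w - y)) dy = (-2*x) dy, which multiplied by dz ∧ dw gives (-2*x) dy ∧ dz ∧ dw
Collecting like 3-forms: d(omega) = (y + 2) dx ∧ dy ∧ dz + (12*w - z) dx ∧ dy ∧ dw + (-2*w - 3*y) dx ∧ dz ∧ dw + (-2*x) dy ∧ dz ∧ dw.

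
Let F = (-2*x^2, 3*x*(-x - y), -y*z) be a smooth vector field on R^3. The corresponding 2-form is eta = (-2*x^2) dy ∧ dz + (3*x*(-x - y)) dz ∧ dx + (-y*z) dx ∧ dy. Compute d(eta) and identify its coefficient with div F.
d(eta) = (-7*x - y) dx ∧ dy ∧ dz; div F = -7*x - y

For a 2-form in R^3 of the form above, applying d gives a 3-form with coefficient ∂P/∂x + ∂Q/∂y + ∂R/∂z:
  ∂P/∂x = -4*x
  ∂Q/∂y = -3*x
  ∂R/∂z = -y
Sum = -7*x - y, which is exactly div F.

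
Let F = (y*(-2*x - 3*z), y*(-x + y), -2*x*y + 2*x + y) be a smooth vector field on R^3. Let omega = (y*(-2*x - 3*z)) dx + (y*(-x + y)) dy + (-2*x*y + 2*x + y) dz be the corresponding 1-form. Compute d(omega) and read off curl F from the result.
d(omega) = (1 - 2*x) dy ∧ dz + (-y - 2) dz ∧ dx + (2*x - y + 3*z) dx ∧ dy; curl F = (1 - 2*x, -y - 2, 2*x - y + 3*z)

d omega = sum_{i<j} (∂f_j/∂x_i - ∂f_i/∂x_j) dx_i ∧ dx_j. Under the identification (dy ∧ dz, dz ∧ dx, dx ∧ dy) ↔ (e_x, e_y, e_z), the coefficients are exactly the components of curl F. Compute:
  ∂R/∂y - ∂Q/∂z = (1 - 2*x) - (0) = 1 - 2*x
  ∂P/∂z - ∂R/∂x = (-3*y) - (2 - 2*y) = -y - 2
  ∂Q/∂x - ∂P/∂y = (-y) - (-2*x - 3*z) = 2*x - y + 3*z.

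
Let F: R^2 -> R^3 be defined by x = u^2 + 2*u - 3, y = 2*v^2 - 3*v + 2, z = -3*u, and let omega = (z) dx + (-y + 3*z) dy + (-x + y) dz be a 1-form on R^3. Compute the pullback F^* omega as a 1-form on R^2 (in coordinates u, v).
F^* omega = (-3*u^2 - 6*v^2 + 9*v - 15) du + (-36*u*v + 27*u - 8*v^3 + 18*v^2 - 17*v + 6) dv

Using F^*(f dg) = (f ∘ F) d(g ∘ F), substitute each coordinate x_i by F_i(u, v) in f_i, and replace dx_i by d F_i = (∂F_i/∂u) du + (∂F_i/∂v) dv.
  For the x component: f_1(F) = -3*u; d F_1 = (2*u + 2) du + (0) dv
  For the y component: f_2(F) = -9*u - 2*v^2 + 3*v - 2; d F_2 = (0) du + (4*v - 3) dv
  For the z component: f_3(F) = -u^2 - 2*u + 2*v^2 - 3*v + 5; d F_3 = (-3) du + (0) dv
Combining and collecting du, dv coefficients:
  coeff of du: -3*u^2 - 6*v^2 + 9*v - 15
  coeff of dv: -36*u*v + 27*u - 8*v^3 + 18*v^2 - 17*v + 6
F^* omega = (-3*u^2 - 6*v^2 + 9*v - 15) du + (-36*u*v + 27*u - 8*v^3 + 18*v^2 - 17*v + 6) dv.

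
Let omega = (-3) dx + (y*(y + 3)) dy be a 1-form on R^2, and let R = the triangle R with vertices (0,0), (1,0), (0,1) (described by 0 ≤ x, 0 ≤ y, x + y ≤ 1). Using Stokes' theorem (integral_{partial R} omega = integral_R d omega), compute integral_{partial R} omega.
integral_(partial R) omega = 0

Stokes: integral_partial_R omega = integral_R d omega with d omega = (∂Q/∂x - ∂P/∂y) dx ∧ dy.
  ∂Q/∂x = 0
  ∂P/∂y = 0
  integrand = ∂Q/∂x - ∂P/∂y = 0.
Integrating over R: integral_0^1 integral_0^{1-x} (0) dy dx = 0.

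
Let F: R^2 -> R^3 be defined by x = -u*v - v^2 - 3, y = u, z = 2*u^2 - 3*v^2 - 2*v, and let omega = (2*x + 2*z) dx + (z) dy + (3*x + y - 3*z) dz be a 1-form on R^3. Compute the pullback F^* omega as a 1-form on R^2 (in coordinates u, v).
F^* omega = (-24*u^3 - 16*u^2*v + 6*u^2 + 26*u*v^2 + 24*u*v - 36*u + 8*v^3 + v^2 + 4*v) du + (-4*u^3 + 30*u^2*v + 12*u^2 + 30*u*v^2 + 4*u*v + 4*u - 20*v^3 - 40*v^2 + 54*v + 18) dv

Using F^*(f dg) = (f ∘ F) d(g ∘ F), substitute each coordinate x_i by F_i(u, v) in f_i, and replace dx_i by d F_i = (∂F_i/∂u) du + (∂F_i/∂v) dv.
  For the x component: f_1(F) = 4*u^2 - 2*u*v - 8*v^2 - 4*v - 6; d F_1 = (-v) du + (-u - 2*v) dv
  For the y component: f_2(F) = 2*u^2 - 3*v^2 - 2*v; d F_2 = (1) du + (0) dv
  For the z component: f_3(F) = -6*u^2 - 3*u*v + u + 6*v^2 + 6*v - 9; d F_3 = (4*u) du + (-6*v - 2) dv
Combining and collecting du, dv coefficients:
  coeff of du: -24*u^3 - 16*u^2*v + 6*u^2 + 26*u*v^2 + 24*u*v - 36*u + 8*v^3 + v^2 + 4*v
  coeff of dv: -4*u^3 + 30*u^2*v + 12*u^2 + 30*u*v^2 + 4*u*v + 4*u - 20*v^3 - 40*v^2 + 54*v + 18
F^* omega = (-24*u^3 - 16*u^2*v + 6*u^2 + 26*u*v^2 + 24*u*v - 36*u + 8*v^3 + v^2 + 4*v) du + (-4*u^3 + 30*u^2*v + 12*u^2 + 30*u*v^2 + 4*u*v + 4*u - 20*v^3 - 40*v^2 + 54*v + 18) dv.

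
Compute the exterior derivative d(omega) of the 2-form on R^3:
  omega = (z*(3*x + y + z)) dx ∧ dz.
d(omega) = (-z) dx ∧ dy ∧ dz

For a 2-form omega = sum_{i<j} g_{ij} dx_i ∧ dx_j, the exterior derivative is
  d(omega) = sum_{i<j} d(g_{ij}) ∧ dx_i ∧ dx_j = sum_{i<j, k} (∂g_{ij}/∂x_k) dx_k ∧ dx_i ∧ dx_j.
Expand each term, using dx_k ∧ dx_i ∧ dx_j = sgn(permutation) dx_{(a)} ∧ dx_{(b)} ∧ dx_{(c)} with (a < b < c) sorted:
  d(z*(3*x + y + z)) includes (∂/∂y)(z*(3*x + y + z)) dy = (z) dy, which multiplied by dx ∧ dz gives (-z) dx ∧ dy ∧ dz
Collecting like 3-forms: d(omega) = (-z) dx ∧ dy ∧ dz.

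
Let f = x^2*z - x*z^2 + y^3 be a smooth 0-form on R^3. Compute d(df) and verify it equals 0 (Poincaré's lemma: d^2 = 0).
d(df) = 0

Step 1: df = sum_i (∂f/∂x_i) dx_i = (z*(2*x - z)) dx + (3*y^2) dy + (x*(x - 2*z)) dz.
Step 2: Apply d again. Using the 1-form formula, the coefficient of dx ∧ dy in d(df) is ∂^2 f/∂x ∂y - ∂^2 f/∂y ∂x = (0) - (0) = 0 (equality of mixed partials for smooth f).
Similarly for dx ∧ dz and dy ∧ dz — all coefficients vanish. So d(df) = 0.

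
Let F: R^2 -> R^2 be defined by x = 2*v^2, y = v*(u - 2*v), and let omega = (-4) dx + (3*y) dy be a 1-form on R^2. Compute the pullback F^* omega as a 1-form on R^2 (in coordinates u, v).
F^* omega = (3*v^2*(u - 2*v)) du + (v*(3*u^2 - 18*u*v + 24*v^2 - 16)) dv

Using F^*(f dg) = (f ∘ F) d(g ∘ F), substitute each coordinate x_i by F_i(u, v) in f_i, and replace dx_i by d F_i = (∂F_i/∂u) du + (∂F_i/∂v) dv.
  For the x component: f_1(F) = -4; d F_1 = (0) du + (4*v) dv
  For the y component: f_2(F) = 3*v*(u - 2*v); d F_2 = (v) du + (u - 4*v) dv
Combining and collecting du, dv coefficients:
  coeff of du: 3*v^2*(u - 2*v)
  coeff of dv: v*(3*u^2 - 18*u*v + 24*v^2 - 16)
F^* omega = (3*v^2*(u - 2*v)) du + (v*(3*u^2 - 18*u*v + 24*v^2 - 16)) dv.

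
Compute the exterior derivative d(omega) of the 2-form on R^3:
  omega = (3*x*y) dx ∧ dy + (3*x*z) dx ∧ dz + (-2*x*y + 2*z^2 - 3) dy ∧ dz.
d(omega) = (-2*y) dx ∧ dy ∧ dz

For a 2-form omega = sum_{i<j} g_{ij} dx_i ∧ dx_j, the exterior derivative is
  d(omega) = sum_{i<j} d(g_{ij}) ∧ dx_i ∧ dx_j = sum_{i<j, k} (∂g_{ij}/∂x_k) dx_k ∧ dx_i ∧ dx_j.
Expand each term, using dx_k ∧ dx_i ∧ dx_j = sgn(permutation) dx_{(a)} ∧ dx_{(b)} ∧ dx_{(c)} with (a < b < c) sorted:
  d(-2*x*y + 2*z^2 - 3) includes (∂/∂x)(-2*x*y + 2*z^2 - 3) dx = (-2*y) dx, which multiplied by dy ∧ dz gives (-2*y) dx ∧ dy ∧ dz
Collecting like 3-forms: d(omega) = (-2*y) dx ∧ dy ∧ dz.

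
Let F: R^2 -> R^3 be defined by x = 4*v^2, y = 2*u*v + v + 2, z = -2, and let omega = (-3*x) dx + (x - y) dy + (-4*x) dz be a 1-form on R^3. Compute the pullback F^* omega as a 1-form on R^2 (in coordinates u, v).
F^* omega = (2*v*(-2*u*v + 4*v^2 - v - 2)) du + (-4*u^2*v + 8*u*v^2 - 4*u*v - 4*u - 96*v^3 + 4*v^2 - v - 2) dv

Using F^*(f dg) = (f ∘ F) d(g ∘ F), substitute each coordinate x_i by F_i(u, v) in f_i, and replace dx_i by d F_i = (∂F_i/∂u) du + (∂F_i/∂v) dv.
  For the x component: f_1(F) = -12*v^2; d F_1 = (0) du + (8*v) dv
  For the y component: f_2(F) = -2*u*v + 4*v^2 - v - 2; d F_2 = (2*v) du + (2*u + 1) dv
  For the z component: f_3(F) = -16*v^2; d F_3 = (0) du + (0) dv
Combining and collecting du, dv coefficients:
  coeff of du: 2*v*(-2*u*v + 4*v^2 - v - 2)
  coeff of dv: -4*u^2*v + 8*u*v^2 - 4*u*v - 4*u - 96*v^3 + 4*v^2 - v - 2
F^* omega = (2*v*(-2*u*v + 4*v^2 - v - 2)) du + (-4*u^2*v + 8*u*v^2 - 4*u*v - 4*u - 96*v^3 + 4*v^2 - v - 2) dv.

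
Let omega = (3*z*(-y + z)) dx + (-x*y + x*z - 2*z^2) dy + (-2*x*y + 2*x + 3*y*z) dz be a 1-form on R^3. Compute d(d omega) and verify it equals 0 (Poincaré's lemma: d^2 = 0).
d(d omega) = 0

Step 1: d omega = sum_{i<j} (∂f_j/∂x_i - ∂f_i/∂x_j) dx_i ∧ dx_j:
  coeff of dx ∧ dy: -y + 4*z
  coeff of dx ∧ dz: y - 6*z + 2
  coeff of dy ∧ dz: -3*x + 7*z
Step 2: Apply d again to each 2-form coefficient. The only possible 3-form in R^3 is dx ∧ dy ∧ dz, with coefficient
  ∂(coeff of dy∧dz)/∂x - ∂(coeff of dx∧dz)/∂y + ∂(coeff of dx∧dy)/∂z
  = ∂/∂x (-3*x + 7*z) - ∂/∂y (y - 6*z + 2) + ∂/∂z (-y + 4*z).
Each of these terms simplifies to sums of mixed partials that cancel in pairs. The result is 0 (by equality of mixed partials for smooth functions — Schwarz / Clairaut).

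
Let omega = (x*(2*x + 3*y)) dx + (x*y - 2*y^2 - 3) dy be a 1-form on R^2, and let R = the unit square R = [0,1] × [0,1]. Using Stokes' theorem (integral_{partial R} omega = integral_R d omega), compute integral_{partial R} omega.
integral_(partial R) omega = -1

Stokes: integral_partial_R omega = integral_R d omega with d omega = (∂Q/∂x - ∂P/∂y) dx ∧ dy.
  ∂Q/∂x = y
  ∂P/∂y = 3*x
  integrand = ∂Q/∂x - ∂P/∂y = -3*x + y.
Integrating over R: integral_0^1 integral_0^1 (-3*x + y) dx dy = -1.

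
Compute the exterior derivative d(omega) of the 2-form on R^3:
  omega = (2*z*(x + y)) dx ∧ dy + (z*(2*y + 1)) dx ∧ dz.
d(omega) = (2*x + 2*y - 2*z) dx ∧ dy ∧ dz

For a 2-form omega = sum_{i<j} g_{ij} dx_i ∧ dx_j, the exterior derivative is
  d(omega) = sum_{i<j} d(g_{ij}) ∧ dx_i ∧ dx_j = sum_{i<j, k} (∂g_{ij}/∂x_k) dx_k ∧ dx_i ∧ dx_j.
Expand each term, using dx_k ∧ dx_i ∧ dx_j = sgn(permutation) dx_{(a)} ∧ dx_{(b)} ∧ dx_{(c)} with (a < b < c) sorted:
  d(2*z*(x + y)) includes (∂/∂z)(2*z*(x + y)) dz = (2*x + 2*y) dz, which multiplied by dx ∧ dy gives (2*x + 2*y) dx ∧ dy ∧ dz
  d(z*(2*y + 1)) includes (∂/∂y)(z*(2*y + 1)) dy = (2*z) dy, which multiplied by dx ∧ dz gives (-2*z) dx ∧ dy ∧ dz
Collecting like 3-forms: d(omega) = (2*x + 2*y - 2*z) dx ∧ dy ∧ dz.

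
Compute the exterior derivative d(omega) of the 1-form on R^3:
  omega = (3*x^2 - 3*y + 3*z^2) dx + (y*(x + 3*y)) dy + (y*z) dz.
d(omega) = (y + 3) dx ∧ dy + (-6*z) dx ∧ dz + (z) dy ∧ dz

For a 1-form omega = sum_i f_i dx_i, the exterior derivative is
  d(omega) = sum_{i < j} (∂f_j/∂x_i - ∂f_i/∂x_j) dx_i ∧ dx_j.
  coefficient of dx ∧ dy: ∂f_2/∂x - ∂f_1/∂y = ∂(y*(x + 3*y))/∂x - ∂(3*x^2 - 3*y + 3*z^2)/∂y = y + 3
  coefficient of dx ∧ dz: ∂f_3/∂x - ∂f_1/∂z = ∂(y*z)/∂x - ∂(3*x^2 - 3*y + 3*z^2)/∂z = -6*z
  coefficient of dy ∧ dz: ∂f_3/∂y - ∂f_2/∂z = ∂(y*z)/∂y - ∂(y*(x + 3*y))/∂z = z
Assembling: d(omega) = (y + 3) dx ∧ dy + (-6*z) dx ∧ dz + (z) dy ∧ dz.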